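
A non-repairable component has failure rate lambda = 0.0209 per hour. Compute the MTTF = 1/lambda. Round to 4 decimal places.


lambda = 0.0209
MTTF = 1 / 0.0209
MTTF = 47.8469

47.8469


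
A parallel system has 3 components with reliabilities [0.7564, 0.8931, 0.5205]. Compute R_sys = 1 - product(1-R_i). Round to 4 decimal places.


Components: [0.7564, 0.8931, 0.5205]
(1 - 0.7564) = 0.2436, running product = 0.2436
(1 - 0.8931) = 0.1069, running product = 0.026
(1 - 0.5205) = 0.4795, running product = 0.0125
Product of (1-R_i) = 0.0125
R_sys = 1 - 0.0125 = 0.9875

0.9875


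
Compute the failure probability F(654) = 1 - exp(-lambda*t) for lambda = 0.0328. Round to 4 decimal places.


lambda = 0.0328, t = 654
lambda * t = 21.4512
exp(-21.4512) = 0.0
F(t) = 1 - 0.0
F(t) = 1.0

1.0


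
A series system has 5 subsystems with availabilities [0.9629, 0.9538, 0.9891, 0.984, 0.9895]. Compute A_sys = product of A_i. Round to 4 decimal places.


Subsystems: [0.9629, 0.9538, 0.9891, 0.984, 0.9895]
After subsystem 1 (A=0.9629): product = 0.9629
After subsystem 2 (A=0.9538): product = 0.9184
After subsystem 3 (A=0.9891): product = 0.9084
After subsystem 4 (A=0.984): product = 0.8939
After subsystem 5 (A=0.9895): product = 0.8845
A_sys = 0.8845

0.8845


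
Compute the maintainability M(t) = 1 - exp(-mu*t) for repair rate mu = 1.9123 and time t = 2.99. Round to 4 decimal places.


mu = 1.9123, t = 2.99
mu * t = 1.9123 * 2.99 = 5.7178
exp(-5.7178) = 0.0033
M(t) = 1 - 0.0033
M(t) = 0.9967

0.9967


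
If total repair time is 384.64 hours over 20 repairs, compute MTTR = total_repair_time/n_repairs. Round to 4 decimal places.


total_repair_time = 384.64
n_repairs = 20
MTTR = 384.64 / 20
MTTR = 19.232

19.232


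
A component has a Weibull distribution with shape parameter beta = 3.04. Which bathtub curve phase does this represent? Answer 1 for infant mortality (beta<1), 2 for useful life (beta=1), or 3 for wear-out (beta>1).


beta = 3.04
Compare beta to 1:
beta < 1 => infant mortality (phase 1)
beta = 1 => useful life (phase 2)
beta > 1 => wear-out (phase 3)
Since beta = 3.04, this is wear-out (increasing failure rate)
Phase = 3

3


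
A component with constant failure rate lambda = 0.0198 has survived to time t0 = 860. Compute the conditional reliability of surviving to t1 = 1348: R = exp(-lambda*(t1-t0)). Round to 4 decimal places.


lambda = 0.0198
t0 = 860, t1 = 1348
t1 - t0 = 488
lambda * (t1-t0) = 0.0198 * 488 = 9.6624
R = exp(-9.6624)
R = 0.0001

0.0001


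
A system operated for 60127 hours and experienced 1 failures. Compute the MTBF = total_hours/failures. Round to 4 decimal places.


total_hours = 60127
failures = 1
MTBF = 60127 / 1
MTBF = 60127.0

60127.0


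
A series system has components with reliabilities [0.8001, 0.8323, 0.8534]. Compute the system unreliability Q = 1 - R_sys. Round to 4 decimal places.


Components: [0.8001, 0.8323, 0.8534]
After component 1: product = 0.8001
After component 2: product = 0.6659
After component 3: product = 0.5683
R_sys = 0.5683
Q = 1 - 0.5683 = 0.4317

0.4317


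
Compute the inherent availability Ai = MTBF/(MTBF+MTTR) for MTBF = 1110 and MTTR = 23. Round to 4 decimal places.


MTBF = 1110
MTTR = 23
MTBF + MTTR = 1133
Ai = 1110 / 1133
Ai = 0.9797

0.9797


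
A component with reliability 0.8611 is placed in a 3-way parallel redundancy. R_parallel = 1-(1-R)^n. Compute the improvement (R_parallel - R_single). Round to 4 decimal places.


R_single = 0.8611, n = 3
1 - R_single = 0.1389
(1 - R_single)^n = 0.1389^3 = 0.0027
R_parallel = 1 - 0.0027 = 0.9973
Improvement = 0.9973 - 0.8611
Improvement = 0.1362

0.1362


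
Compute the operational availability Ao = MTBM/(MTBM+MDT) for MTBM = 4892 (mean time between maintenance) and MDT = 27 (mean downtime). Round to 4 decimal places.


MTBM = 4892
MDT = 27
MTBM + MDT = 4919
Ao = 4892 / 4919
Ao = 0.9945

0.9945


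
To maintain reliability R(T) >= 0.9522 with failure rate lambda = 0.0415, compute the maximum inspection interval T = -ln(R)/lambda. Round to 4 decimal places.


R_target = 0.9522
lambda = 0.0415
-ln(0.9522) = 0.049
T = 0.049 / 0.0415
T = 1.1802

1.1802


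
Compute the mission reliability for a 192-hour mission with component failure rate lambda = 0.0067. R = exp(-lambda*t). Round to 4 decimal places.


lambda = 0.0067
mission_time = 192
lambda * t = 0.0067 * 192 = 1.2864
R = exp(-1.2864)
R = 0.2763

0.2763


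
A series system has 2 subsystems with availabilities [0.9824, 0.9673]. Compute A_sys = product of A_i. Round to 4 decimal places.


Subsystems: [0.9824, 0.9673]
After subsystem 1 (A=0.9824): product = 0.9824
After subsystem 2 (A=0.9673): product = 0.9503
A_sys = 0.9503

0.9503


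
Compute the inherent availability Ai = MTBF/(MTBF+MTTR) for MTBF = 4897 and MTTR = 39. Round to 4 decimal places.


MTBF = 4897
MTTR = 39
MTBF + MTTR = 4936
Ai = 4897 / 4936
Ai = 0.9921

0.9921


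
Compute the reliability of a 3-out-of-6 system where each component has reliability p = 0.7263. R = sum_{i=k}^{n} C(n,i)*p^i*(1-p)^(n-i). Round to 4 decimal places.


k = 3, n = 6, p = 0.7263
i=3: C(6,3)=20 * 0.7263^3 * 0.2737^3 = 0.1571
i=4: C(6,4)=15 * 0.7263^4 * 0.2737^2 = 0.3127
i=5: C(6,5)=6 * 0.7263^5 * 0.2737^1 = 0.3319
i=6: C(6,6)=1 * 0.7263^6 * 0.2737^0 = 0.1468
R = sum of terms = 0.9485

0.9485


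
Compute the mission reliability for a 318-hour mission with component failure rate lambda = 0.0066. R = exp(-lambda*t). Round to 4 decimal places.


lambda = 0.0066
mission_time = 318
lambda * t = 0.0066 * 318 = 2.0988
R = exp(-2.0988)
R = 0.1226

0.1226


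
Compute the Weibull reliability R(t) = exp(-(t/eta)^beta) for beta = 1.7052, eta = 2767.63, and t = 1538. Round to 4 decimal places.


beta = 1.7052, eta = 2767.63, t = 1538
t/eta = 1538 / 2767.63 = 0.5557
(t/eta)^beta = 0.5557^1.7052 = 0.3672
R(t) = exp(-0.3672)
R(t) = 0.6927

0.6927


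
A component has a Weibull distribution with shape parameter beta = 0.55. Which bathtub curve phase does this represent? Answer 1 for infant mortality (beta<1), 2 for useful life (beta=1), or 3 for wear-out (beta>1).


beta = 0.55
Compare beta to 1:
beta < 1 => infant mortality (phase 1)
beta = 1 => useful life (phase 2)
beta > 1 => wear-out (phase 3)
Since beta = 0.55, this is infant mortality (decreasing failure rate)
Phase = 1

1


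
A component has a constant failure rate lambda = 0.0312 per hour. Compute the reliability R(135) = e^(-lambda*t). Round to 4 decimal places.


lambda = 0.0312
t = 135
lambda * t = 4.212
R(t) = e^(-4.212)
R(t) = 0.0148

0.0148


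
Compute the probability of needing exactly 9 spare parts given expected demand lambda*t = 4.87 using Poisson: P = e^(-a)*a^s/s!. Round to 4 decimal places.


a = 4.87, s = 9
e^(-a) = e^(-4.87) = 0.0077
a^s = 4.87^9 = 1540851.0226
s! = 362880
P = 0.0077 * 1540851.0226 / 362880
P = 0.0326

0.0326


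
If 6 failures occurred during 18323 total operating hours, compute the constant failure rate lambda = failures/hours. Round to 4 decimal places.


failures = 6
total_hours = 18323
lambda = 6 / 18323
lambda = 0.0003

0.0003


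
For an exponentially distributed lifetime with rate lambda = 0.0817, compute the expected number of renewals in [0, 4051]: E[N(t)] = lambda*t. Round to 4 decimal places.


lambda = 0.0817
t = 4051
E[N(t)] = lambda * t
E[N(t)] = 0.0817 * 4051
E[N(t)] = 330.9667

330.9667


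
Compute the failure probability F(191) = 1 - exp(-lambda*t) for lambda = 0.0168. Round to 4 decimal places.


lambda = 0.0168, t = 191
lambda * t = 3.2088
exp(-3.2088) = 0.0404
F(t) = 1 - 0.0404
F(t) = 0.9596

0.9596


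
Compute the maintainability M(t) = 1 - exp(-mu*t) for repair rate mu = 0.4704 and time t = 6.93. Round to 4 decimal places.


mu = 0.4704, t = 6.93
mu * t = 0.4704 * 6.93 = 3.2599
exp(-3.2599) = 0.0384
M(t) = 1 - 0.0384
M(t) = 0.9616

0.9616


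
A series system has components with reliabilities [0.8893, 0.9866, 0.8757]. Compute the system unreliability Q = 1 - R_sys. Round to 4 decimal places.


Components: [0.8893, 0.9866, 0.8757]
After component 1: product = 0.8893
After component 2: product = 0.8774
After component 3: product = 0.7683
R_sys = 0.7683
Q = 1 - 0.7683 = 0.2317

0.2317


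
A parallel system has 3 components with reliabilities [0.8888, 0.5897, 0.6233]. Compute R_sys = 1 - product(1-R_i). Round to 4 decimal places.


Components: [0.8888, 0.5897, 0.6233]
(1 - 0.8888) = 0.1112, running product = 0.1112
(1 - 0.5897) = 0.4103, running product = 0.0456
(1 - 0.6233) = 0.3767, running product = 0.0172
Product of (1-R_i) = 0.0172
R_sys = 1 - 0.0172 = 0.9828

0.9828


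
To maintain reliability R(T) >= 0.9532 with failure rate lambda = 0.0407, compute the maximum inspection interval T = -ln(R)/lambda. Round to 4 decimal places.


R_target = 0.9532
lambda = 0.0407
-ln(0.9532) = 0.0479
T = 0.0479 / 0.0407
T = 1.1777

1.1777


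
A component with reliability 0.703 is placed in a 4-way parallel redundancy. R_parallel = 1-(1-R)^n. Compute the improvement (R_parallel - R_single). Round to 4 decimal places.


R_single = 0.703, n = 4
1 - R_single = 0.297
(1 - R_single)^n = 0.297^4 = 0.0078
R_parallel = 1 - 0.0078 = 0.9922
Improvement = 0.9922 - 0.703
Improvement = 0.2892

0.2892


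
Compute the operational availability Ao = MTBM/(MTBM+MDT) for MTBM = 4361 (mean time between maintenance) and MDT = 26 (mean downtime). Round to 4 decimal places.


MTBM = 4361
MDT = 26
MTBM + MDT = 4387
Ao = 4361 / 4387
Ao = 0.9941

0.9941


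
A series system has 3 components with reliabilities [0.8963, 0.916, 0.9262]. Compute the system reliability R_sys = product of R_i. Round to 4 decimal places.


Components: [0.8963, 0.916, 0.9262]
After component 1 (R=0.8963): product = 0.8963
After component 2 (R=0.916): product = 0.821
After component 3 (R=0.9262): product = 0.7604
R_sys = 0.7604

0.7604


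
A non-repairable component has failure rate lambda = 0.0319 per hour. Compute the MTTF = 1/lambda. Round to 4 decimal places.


lambda = 0.0319
MTTF = 1 / 0.0319
MTTF = 31.348

31.348


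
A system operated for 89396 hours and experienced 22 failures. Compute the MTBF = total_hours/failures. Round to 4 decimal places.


total_hours = 89396
failures = 22
MTBF = 89396 / 22
MTBF = 4063.4545

4063.4545


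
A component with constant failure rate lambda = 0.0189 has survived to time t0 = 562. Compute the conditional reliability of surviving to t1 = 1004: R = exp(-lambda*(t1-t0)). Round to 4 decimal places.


lambda = 0.0189
t0 = 562, t1 = 1004
t1 - t0 = 442
lambda * (t1-t0) = 0.0189 * 442 = 8.3538
R = exp(-8.3538)
R = 0.0002

0.0002


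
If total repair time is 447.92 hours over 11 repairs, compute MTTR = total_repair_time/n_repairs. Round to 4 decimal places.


total_repair_time = 447.92
n_repairs = 11
MTTR = 447.92 / 11
MTTR = 40.72

40.72


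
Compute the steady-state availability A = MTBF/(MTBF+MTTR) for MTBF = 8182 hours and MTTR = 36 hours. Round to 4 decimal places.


MTBF = 8182
MTTR = 36
MTBF + MTTR = 8218
A = 8182 / 8218
A = 0.9956

0.9956


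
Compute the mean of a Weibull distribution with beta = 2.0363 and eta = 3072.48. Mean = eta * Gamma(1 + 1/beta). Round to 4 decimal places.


beta = 2.0363, eta = 3072.48
1/beta = 0.4911
1 + 1/beta = 1.4911
Gamma(1.4911) = 0.886
Mean = 3072.48 * 0.886
Mean = 2722.1304

2722.1304


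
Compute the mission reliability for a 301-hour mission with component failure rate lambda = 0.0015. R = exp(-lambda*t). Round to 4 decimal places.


lambda = 0.0015
mission_time = 301
lambda * t = 0.0015 * 301 = 0.4515
R = exp(-0.4515)
R = 0.6367

0.6367


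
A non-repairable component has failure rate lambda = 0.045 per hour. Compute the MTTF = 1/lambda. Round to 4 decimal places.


lambda = 0.045
MTTF = 1 / 0.045
MTTF = 22.2222

22.2222


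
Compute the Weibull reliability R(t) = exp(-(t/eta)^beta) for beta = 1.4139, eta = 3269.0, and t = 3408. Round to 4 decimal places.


beta = 1.4139, eta = 3269.0, t = 3408
t/eta = 3408 / 3269.0 = 1.0425
(t/eta)^beta = 1.0425^1.4139 = 1.0606
R(t) = exp(-1.0606)
R(t) = 0.3462

0.3462


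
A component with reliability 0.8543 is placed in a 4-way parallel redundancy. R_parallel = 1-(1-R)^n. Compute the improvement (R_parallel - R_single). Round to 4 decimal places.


R_single = 0.8543, n = 4
1 - R_single = 0.1457
(1 - R_single)^n = 0.1457^4 = 0.0005
R_parallel = 1 - 0.0005 = 0.9995
Improvement = 0.9995 - 0.8543
Improvement = 0.1452

0.1452


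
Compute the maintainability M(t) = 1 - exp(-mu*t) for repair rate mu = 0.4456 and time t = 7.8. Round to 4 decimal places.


mu = 0.4456, t = 7.8
mu * t = 0.4456 * 7.8 = 3.4757
exp(-3.4757) = 0.0309
M(t) = 1 - 0.0309
M(t) = 0.9691

0.9691


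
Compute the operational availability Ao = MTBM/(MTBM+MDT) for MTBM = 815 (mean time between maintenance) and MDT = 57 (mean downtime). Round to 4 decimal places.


MTBM = 815
MDT = 57
MTBM + MDT = 872
Ao = 815 / 872
Ao = 0.9346

0.9346


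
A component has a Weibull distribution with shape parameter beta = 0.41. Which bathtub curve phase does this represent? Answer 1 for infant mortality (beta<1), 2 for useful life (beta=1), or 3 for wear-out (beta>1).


beta = 0.41
Compare beta to 1:
beta < 1 => infant mortality (phase 1)
beta = 1 => useful life (phase 2)
beta > 1 => wear-out (phase 3)
Since beta = 0.41, this is infant mortality (decreasing failure rate)
Phase = 1

1


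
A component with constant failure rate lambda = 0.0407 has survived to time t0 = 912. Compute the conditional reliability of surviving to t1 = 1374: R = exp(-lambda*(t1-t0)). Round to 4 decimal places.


lambda = 0.0407
t0 = 912, t1 = 1374
t1 - t0 = 462
lambda * (t1-t0) = 0.0407 * 462 = 18.8034
R = exp(-18.8034)
R = 0.0

0.0


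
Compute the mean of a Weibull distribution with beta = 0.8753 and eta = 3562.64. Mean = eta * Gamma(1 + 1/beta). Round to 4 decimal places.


beta = 0.8753, eta = 3562.64
1/beta = 1.1425
1 + 1/beta = 2.1425
Gamma(2.1425) = 1.0689
Mean = 3562.64 * 1.0689
Mean = 3807.9548

3807.9548


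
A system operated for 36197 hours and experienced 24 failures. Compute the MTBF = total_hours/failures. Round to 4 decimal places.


total_hours = 36197
failures = 24
MTBF = 36197 / 24
MTBF = 1508.2083

1508.2083


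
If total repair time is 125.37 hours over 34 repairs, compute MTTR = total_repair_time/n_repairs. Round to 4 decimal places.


total_repair_time = 125.37
n_repairs = 34
MTTR = 125.37 / 34
MTTR = 3.6874

3.6874


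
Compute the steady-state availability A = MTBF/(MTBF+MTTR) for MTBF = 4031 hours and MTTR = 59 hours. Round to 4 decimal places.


MTBF = 4031
MTTR = 59
MTBF + MTTR = 4090
A = 4031 / 4090
A = 0.9856

0.9856


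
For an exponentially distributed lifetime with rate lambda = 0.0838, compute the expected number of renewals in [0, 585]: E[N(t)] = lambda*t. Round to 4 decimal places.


lambda = 0.0838
t = 585
E[N(t)] = lambda * t
E[N(t)] = 0.0838 * 585
E[N(t)] = 49.023

49.023


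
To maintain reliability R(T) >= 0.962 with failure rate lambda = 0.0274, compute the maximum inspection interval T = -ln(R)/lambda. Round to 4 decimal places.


R_target = 0.962
lambda = 0.0274
-ln(0.962) = 0.0387
T = 0.0387 / 0.0274
T = 1.4139

1.4139


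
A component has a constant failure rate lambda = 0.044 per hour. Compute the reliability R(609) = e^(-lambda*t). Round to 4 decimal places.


lambda = 0.044
t = 609
lambda * t = 26.796
R(t) = e^(-26.796)
R(t) = 0.0

0.0


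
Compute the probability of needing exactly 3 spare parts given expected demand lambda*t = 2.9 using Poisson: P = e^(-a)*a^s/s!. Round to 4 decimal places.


a = 2.9, s = 3
e^(-a) = e^(-2.9) = 0.055
a^s = 2.9^3 = 24.389
s! = 6
P = 0.055 * 24.389 / 6
P = 0.2237

0.2237


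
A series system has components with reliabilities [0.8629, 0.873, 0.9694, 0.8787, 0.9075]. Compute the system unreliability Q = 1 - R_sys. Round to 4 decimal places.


Components: [0.8629, 0.873, 0.9694, 0.8787, 0.9075]
After component 1: product = 0.8629
After component 2: product = 0.7533
After component 3: product = 0.7303
After component 4: product = 0.6417
After component 5: product = 0.5823
R_sys = 0.5823
Q = 1 - 0.5823 = 0.4177

0.4177


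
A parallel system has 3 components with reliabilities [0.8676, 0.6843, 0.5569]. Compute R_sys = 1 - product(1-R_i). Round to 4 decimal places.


Components: [0.8676, 0.6843, 0.5569]
(1 - 0.8676) = 0.1324, running product = 0.1324
(1 - 0.6843) = 0.3157, running product = 0.0418
(1 - 0.5569) = 0.4431, running product = 0.0185
Product of (1-R_i) = 0.0185
R_sys = 1 - 0.0185 = 0.9815

0.9815


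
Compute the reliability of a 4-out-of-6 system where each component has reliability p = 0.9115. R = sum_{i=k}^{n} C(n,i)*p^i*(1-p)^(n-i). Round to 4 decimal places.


k = 4, n = 6, p = 0.9115
i=4: C(6,4)=15 * 0.9115^4 * 0.0885^2 = 0.0811
i=5: C(6,5)=6 * 0.9115^5 * 0.0885^1 = 0.3341
i=6: C(6,6)=1 * 0.9115^6 * 0.0885^0 = 0.5735
R = sum of terms = 0.9887

0.9887


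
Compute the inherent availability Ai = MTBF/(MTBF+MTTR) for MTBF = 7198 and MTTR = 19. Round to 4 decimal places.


MTBF = 7198
MTTR = 19
MTBF + MTTR = 7217
Ai = 7198 / 7217
Ai = 0.9974

0.9974


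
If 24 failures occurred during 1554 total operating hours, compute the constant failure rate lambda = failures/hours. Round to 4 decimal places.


failures = 24
total_hours = 1554
lambda = 24 / 1554
lambda = 0.0154

0.0154


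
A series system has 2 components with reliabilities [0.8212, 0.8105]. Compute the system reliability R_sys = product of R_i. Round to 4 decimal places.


Components: [0.8212, 0.8105]
After component 1 (R=0.8212): product = 0.8212
After component 2 (R=0.8105): product = 0.6656
R_sys = 0.6656

0.6656


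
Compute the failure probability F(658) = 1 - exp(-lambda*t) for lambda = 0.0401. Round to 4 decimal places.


lambda = 0.0401, t = 658
lambda * t = 26.3858
exp(-26.3858) = 0.0
F(t) = 1 - 0.0
F(t) = 1.0

1.0


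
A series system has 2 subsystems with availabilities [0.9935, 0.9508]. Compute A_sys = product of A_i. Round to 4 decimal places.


Subsystems: [0.9935, 0.9508]
After subsystem 1 (A=0.9935): product = 0.9935
After subsystem 2 (A=0.9508): product = 0.9446
A_sys = 0.9446

0.9446


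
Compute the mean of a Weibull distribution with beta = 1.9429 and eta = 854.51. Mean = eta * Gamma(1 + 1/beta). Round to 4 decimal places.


beta = 1.9429, eta = 854.51
1/beta = 0.5147
1 + 1/beta = 1.5147
Gamma(1.5147) = 0.8868
Mean = 854.51 * 0.8868
Mean = 757.7721

757.7721


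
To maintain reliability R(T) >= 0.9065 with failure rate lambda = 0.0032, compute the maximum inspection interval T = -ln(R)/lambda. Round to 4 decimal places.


R_target = 0.9065
lambda = 0.0032
-ln(0.9065) = 0.0982
T = 0.0982 / 0.0032
T = 30.6763

30.6763


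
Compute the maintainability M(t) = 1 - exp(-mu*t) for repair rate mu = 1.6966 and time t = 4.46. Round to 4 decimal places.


mu = 1.6966, t = 4.46
mu * t = 1.6966 * 4.46 = 7.5668
exp(-7.5668) = 0.0005
M(t) = 1 - 0.0005
M(t) = 0.9995

0.9995


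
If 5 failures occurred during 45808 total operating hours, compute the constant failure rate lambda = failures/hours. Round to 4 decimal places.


failures = 5
total_hours = 45808
lambda = 5 / 45808
lambda = 0.0001

0.0001


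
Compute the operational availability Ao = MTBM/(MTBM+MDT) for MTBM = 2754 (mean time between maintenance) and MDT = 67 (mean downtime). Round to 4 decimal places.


MTBM = 2754
MDT = 67
MTBM + MDT = 2821
Ao = 2754 / 2821
Ao = 0.9762

0.9762


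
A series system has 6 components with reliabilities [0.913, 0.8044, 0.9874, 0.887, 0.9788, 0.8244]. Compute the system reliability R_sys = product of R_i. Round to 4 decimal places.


Components: [0.913, 0.8044, 0.9874, 0.887, 0.9788, 0.8244]
After component 1 (R=0.913): product = 0.913
After component 2 (R=0.8044): product = 0.7344
After component 3 (R=0.9874): product = 0.7252
After component 4 (R=0.887): product = 0.6432
After component 5 (R=0.9788): product = 0.6296
After component 6 (R=0.8244): product = 0.519
R_sys = 0.519

0.519


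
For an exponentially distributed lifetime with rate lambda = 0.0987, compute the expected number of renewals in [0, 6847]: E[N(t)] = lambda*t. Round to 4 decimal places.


lambda = 0.0987
t = 6847
E[N(t)] = lambda * t
E[N(t)] = 0.0987 * 6847
E[N(t)] = 675.7989

675.7989


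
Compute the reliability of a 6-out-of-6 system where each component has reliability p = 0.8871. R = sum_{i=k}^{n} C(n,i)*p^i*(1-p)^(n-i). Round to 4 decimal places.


k = 6, n = 6, p = 0.8871
i=6: C(6,6)=1 * 0.8871^6 * 0.1129^0 = 0.4873
R = sum of terms = 0.4873

0.4873


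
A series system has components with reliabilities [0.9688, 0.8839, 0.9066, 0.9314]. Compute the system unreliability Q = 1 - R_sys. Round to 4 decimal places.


Components: [0.9688, 0.8839, 0.9066, 0.9314]
After component 1: product = 0.9688
After component 2: product = 0.8563
After component 3: product = 0.7763
After component 4: product = 0.7231
R_sys = 0.7231
Q = 1 - 0.7231 = 0.2769

0.2769


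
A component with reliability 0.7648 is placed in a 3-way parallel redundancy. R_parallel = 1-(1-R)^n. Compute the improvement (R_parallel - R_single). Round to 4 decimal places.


R_single = 0.7648, n = 3
1 - R_single = 0.2352
(1 - R_single)^n = 0.2352^3 = 0.013
R_parallel = 1 - 0.013 = 0.987
Improvement = 0.987 - 0.7648
Improvement = 0.2222

0.2222


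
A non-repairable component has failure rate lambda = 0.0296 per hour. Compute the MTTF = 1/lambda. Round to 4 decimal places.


lambda = 0.0296
MTTF = 1 / 0.0296
MTTF = 33.7838

33.7838


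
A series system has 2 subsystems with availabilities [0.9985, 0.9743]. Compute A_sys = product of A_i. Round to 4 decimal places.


Subsystems: [0.9985, 0.9743]
After subsystem 1 (A=0.9985): product = 0.9985
After subsystem 2 (A=0.9743): product = 0.9728
A_sys = 0.9728

0.9728


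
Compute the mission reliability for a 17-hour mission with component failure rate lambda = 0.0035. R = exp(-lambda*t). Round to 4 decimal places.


lambda = 0.0035
mission_time = 17
lambda * t = 0.0035 * 17 = 0.0595
R = exp(-0.0595)
R = 0.9422

0.9422


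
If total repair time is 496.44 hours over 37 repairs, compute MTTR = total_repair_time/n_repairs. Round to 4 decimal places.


total_repair_time = 496.44
n_repairs = 37
MTTR = 496.44 / 37
MTTR = 13.4173

13.4173


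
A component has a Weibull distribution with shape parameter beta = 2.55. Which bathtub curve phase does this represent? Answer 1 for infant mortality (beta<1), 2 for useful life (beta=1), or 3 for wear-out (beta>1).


beta = 2.55
Compare beta to 1:
beta < 1 => infant mortality (phase 1)
beta = 1 => useful life (phase 2)
beta > 1 => wear-out (phase 3)
Since beta = 2.55, this is wear-out (increasing failure rate)
Phase = 3

3


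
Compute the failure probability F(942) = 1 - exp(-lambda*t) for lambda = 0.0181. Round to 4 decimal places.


lambda = 0.0181, t = 942
lambda * t = 17.0502
exp(-17.0502) = 0.0
F(t) = 1 - 0.0
F(t) = 1.0

1.0


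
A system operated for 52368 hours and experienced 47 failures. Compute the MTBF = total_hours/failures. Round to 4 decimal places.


total_hours = 52368
failures = 47
MTBF = 52368 / 47
MTBF = 1114.2128

1114.2128


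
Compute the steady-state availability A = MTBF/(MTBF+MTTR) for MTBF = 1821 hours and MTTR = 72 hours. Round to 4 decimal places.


MTBF = 1821
MTTR = 72
MTBF + MTTR = 1893
A = 1821 / 1893
A = 0.962

0.962


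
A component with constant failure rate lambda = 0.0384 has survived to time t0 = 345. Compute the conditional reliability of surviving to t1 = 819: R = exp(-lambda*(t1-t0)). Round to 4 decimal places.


lambda = 0.0384
t0 = 345, t1 = 819
t1 - t0 = 474
lambda * (t1-t0) = 0.0384 * 474 = 18.2016
R = exp(-18.2016)
R = 0.0

0.0


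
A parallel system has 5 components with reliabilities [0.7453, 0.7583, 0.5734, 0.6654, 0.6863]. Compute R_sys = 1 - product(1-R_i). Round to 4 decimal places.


Components: [0.7453, 0.7583, 0.5734, 0.6654, 0.6863]
(1 - 0.7453) = 0.2547, running product = 0.2547
(1 - 0.7583) = 0.2417, running product = 0.0616
(1 - 0.5734) = 0.4266, running product = 0.0263
(1 - 0.6654) = 0.3346, running product = 0.0088
(1 - 0.6863) = 0.3137, running product = 0.0028
Product of (1-R_i) = 0.0028
R_sys = 1 - 0.0028 = 0.9972

0.9972


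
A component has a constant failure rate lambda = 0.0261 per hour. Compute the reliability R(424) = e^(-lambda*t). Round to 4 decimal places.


lambda = 0.0261
t = 424
lambda * t = 11.0664
R(t) = e^(-11.0664)
R(t) = 0.0

0.0


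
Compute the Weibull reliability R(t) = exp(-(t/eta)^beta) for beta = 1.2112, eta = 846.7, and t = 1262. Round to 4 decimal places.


beta = 1.2112, eta = 846.7, t = 1262
t/eta = 1262 / 846.7 = 1.4905
(t/eta)^beta = 1.4905^1.2112 = 1.6216
R(t) = exp(-1.6216)
R(t) = 0.1976

0.1976


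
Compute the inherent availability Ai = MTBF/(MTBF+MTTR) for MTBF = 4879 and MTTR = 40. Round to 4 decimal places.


MTBF = 4879
MTTR = 40
MTBF + MTTR = 4919
Ai = 4879 / 4919
Ai = 0.9919

0.9919


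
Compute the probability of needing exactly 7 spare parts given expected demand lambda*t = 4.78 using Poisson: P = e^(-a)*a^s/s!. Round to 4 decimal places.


a = 4.78, s = 7
e^(-a) = e^(-4.78) = 0.0084
a^s = 4.78^7 = 57015.8071
s! = 5040
P = 0.0084 * 57015.8071 / 5040
P = 0.095

0.095


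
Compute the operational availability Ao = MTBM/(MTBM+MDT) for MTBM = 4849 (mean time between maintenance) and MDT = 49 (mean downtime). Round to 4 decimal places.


MTBM = 4849
MDT = 49
MTBM + MDT = 4898
Ao = 4849 / 4898
Ao = 0.99

0.99


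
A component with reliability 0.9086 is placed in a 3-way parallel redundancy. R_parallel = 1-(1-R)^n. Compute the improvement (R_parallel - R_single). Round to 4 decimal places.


R_single = 0.9086, n = 3
1 - R_single = 0.0914
(1 - R_single)^n = 0.0914^3 = 0.0008
R_parallel = 1 - 0.0008 = 0.9992
Improvement = 0.9992 - 0.9086
Improvement = 0.0906

0.0906


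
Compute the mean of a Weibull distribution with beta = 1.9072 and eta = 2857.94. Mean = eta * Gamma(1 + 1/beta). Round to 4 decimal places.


beta = 1.9072, eta = 2857.94
1/beta = 0.5243
1 + 1/beta = 1.5243
Gamma(1.5243) = 0.8873
Mean = 2857.94 * 0.8873
Mean = 2535.7293

2535.7293


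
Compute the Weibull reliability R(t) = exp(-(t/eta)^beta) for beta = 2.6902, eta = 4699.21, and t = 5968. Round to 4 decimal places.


beta = 2.6902, eta = 4699.21, t = 5968
t/eta = 5968 / 4699.21 = 1.27
(t/eta)^beta = 1.27^2.6902 = 1.9022
R(t) = exp(-1.9022)
R(t) = 0.1492

0.1492


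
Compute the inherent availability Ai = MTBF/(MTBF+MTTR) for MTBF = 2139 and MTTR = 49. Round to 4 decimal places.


MTBF = 2139
MTTR = 49
MTBF + MTTR = 2188
Ai = 2139 / 2188
Ai = 0.9776

0.9776


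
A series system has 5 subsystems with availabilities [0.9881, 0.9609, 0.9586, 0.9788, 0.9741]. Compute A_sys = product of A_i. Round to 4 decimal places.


Subsystems: [0.9881, 0.9609, 0.9586, 0.9788, 0.9741]
After subsystem 1 (A=0.9881): product = 0.9881
After subsystem 2 (A=0.9609): product = 0.9495
After subsystem 3 (A=0.9586): product = 0.9102
After subsystem 4 (A=0.9788): product = 0.8909
After subsystem 5 (A=0.9741): product = 0.8678
A_sys = 0.8678

0.8678


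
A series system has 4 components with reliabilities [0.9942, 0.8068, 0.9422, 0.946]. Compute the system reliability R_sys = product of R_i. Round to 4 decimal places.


Components: [0.9942, 0.8068, 0.9422, 0.946]
After component 1 (R=0.9942): product = 0.9942
After component 2 (R=0.8068): product = 0.8021
After component 3 (R=0.9422): product = 0.7558
After component 4 (R=0.946): product = 0.7149
R_sys = 0.7149

0.7149


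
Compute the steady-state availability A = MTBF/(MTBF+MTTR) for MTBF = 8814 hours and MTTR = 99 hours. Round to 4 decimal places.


MTBF = 8814
MTTR = 99
MTBF + MTTR = 8913
A = 8814 / 8913
A = 0.9889

0.9889


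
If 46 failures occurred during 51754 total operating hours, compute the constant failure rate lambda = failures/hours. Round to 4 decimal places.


failures = 46
total_hours = 51754
lambda = 46 / 51754
lambda = 0.0009

0.0009


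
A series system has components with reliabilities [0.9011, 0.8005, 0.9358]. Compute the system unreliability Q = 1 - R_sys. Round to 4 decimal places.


Components: [0.9011, 0.8005, 0.9358]
After component 1: product = 0.9011
After component 2: product = 0.7213
After component 3: product = 0.675
R_sys = 0.675
Q = 1 - 0.675 = 0.325

0.325


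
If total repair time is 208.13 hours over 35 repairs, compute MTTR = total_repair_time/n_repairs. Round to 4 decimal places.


total_repair_time = 208.13
n_repairs = 35
MTTR = 208.13 / 35
MTTR = 5.9466

5.9466


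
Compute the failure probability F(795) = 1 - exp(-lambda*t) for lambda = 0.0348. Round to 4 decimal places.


lambda = 0.0348, t = 795
lambda * t = 27.666
exp(-27.666) = 0.0
F(t) = 1 - 0.0
F(t) = 1.0

1.0


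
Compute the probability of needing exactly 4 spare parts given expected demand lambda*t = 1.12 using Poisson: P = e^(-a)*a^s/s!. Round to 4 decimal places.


a = 1.12, s = 4
e^(-a) = e^(-1.12) = 0.3263
a^s = 1.12^4 = 1.5735
s! = 24
P = 0.3263 * 1.5735 / 24
P = 0.0214

0.0214


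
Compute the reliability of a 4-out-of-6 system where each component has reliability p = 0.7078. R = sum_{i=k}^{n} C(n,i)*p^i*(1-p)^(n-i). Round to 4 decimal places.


k = 4, n = 6, p = 0.7078
i=4: C(6,4)=15 * 0.7078^4 * 0.2922^2 = 0.3214
i=5: C(6,5)=6 * 0.7078^5 * 0.2922^1 = 0.3114
i=6: C(6,6)=1 * 0.7078^6 * 0.2922^0 = 0.1257
R = sum of terms = 0.7586

0.7586


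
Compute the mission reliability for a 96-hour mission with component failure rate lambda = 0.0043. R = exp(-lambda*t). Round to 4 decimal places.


lambda = 0.0043
mission_time = 96
lambda * t = 0.0043 * 96 = 0.4128
R = exp(-0.4128)
R = 0.6618

0.6618


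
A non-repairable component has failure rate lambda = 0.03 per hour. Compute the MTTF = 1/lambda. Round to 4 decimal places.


lambda = 0.03
MTTF = 1 / 0.03
MTTF = 33.3333

33.3333


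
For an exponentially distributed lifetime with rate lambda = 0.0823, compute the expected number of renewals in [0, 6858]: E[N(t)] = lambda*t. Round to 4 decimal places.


lambda = 0.0823
t = 6858
E[N(t)] = lambda * t
E[N(t)] = 0.0823 * 6858
E[N(t)] = 564.4134

564.4134


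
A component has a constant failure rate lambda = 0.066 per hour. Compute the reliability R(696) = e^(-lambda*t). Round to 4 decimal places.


lambda = 0.066
t = 696
lambda * t = 45.936
R(t) = e^(-45.936)
R(t) = 0.0

0.0


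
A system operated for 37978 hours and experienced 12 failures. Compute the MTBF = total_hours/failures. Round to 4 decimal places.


total_hours = 37978
failures = 12
MTBF = 37978 / 12
MTBF = 3164.8333

3164.8333


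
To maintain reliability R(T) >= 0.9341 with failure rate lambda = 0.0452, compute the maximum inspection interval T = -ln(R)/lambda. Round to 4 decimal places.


R_target = 0.9341
lambda = 0.0452
-ln(0.9341) = 0.0682
T = 0.0682 / 0.0452
T = 1.5082

1.5082


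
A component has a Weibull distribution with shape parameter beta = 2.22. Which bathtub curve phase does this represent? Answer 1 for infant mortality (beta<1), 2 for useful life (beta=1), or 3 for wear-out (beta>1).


beta = 2.22
Compare beta to 1:
beta < 1 => infant mortality (phase 1)
beta = 1 => useful life (phase 2)
beta > 1 => wear-out (phase 3)
Since beta = 2.22, this is wear-out (increasing failure rate)
Phase = 3

3


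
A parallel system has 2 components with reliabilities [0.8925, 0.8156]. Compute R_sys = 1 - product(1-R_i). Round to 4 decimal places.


Components: [0.8925, 0.8156]
(1 - 0.8925) = 0.1075, running product = 0.1075
(1 - 0.8156) = 0.1844, running product = 0.0198
Product of (1-R_i) = 0.0198
R_sys = 1 - 0.0198 = 0.9802

0.9802


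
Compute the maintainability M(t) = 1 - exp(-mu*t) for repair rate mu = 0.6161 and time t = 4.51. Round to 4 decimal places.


mu = 0.6161, t = 4.51
mu * t = 0.6161 * 4.51 = 2.7786
exp(-2.7786) = 0.0621
M(t) = 1 - 0.0621
M(t) = 0.9379

0.9379


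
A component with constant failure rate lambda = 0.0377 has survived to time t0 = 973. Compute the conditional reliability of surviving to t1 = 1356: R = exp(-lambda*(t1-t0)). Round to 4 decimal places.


lambda = 0.0377
t0 = 973, t1 = 1356
t1 - t0 = 383
lambda * (t1-t0) = 0.0377 * 383 = 14.4391
R = exp(-14.4391)
R = 0.0

0.0


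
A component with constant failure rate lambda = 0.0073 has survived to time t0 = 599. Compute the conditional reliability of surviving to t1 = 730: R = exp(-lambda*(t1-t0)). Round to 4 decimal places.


lambda = 0.0073
t0 = 599, t1 = 730
t1 - t0 = 131
lambda * (t1-t0) = 0.0073 * 131 = 0.9563
R = exp(-0.9563)
R = 0.3843

0.3843


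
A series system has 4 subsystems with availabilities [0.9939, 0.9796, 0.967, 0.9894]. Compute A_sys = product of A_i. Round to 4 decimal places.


Subsystems: [0.9939, 0.9796, 0.967, 0.9894]
After subsystem 1 (A=0.9939): product = 0.9939
After subsystem 2 (A=0.9796): product = 0.9736
After subsystem 3 (A=0.967): product = 0.9415
After subsystem 4 (A=0.9894): product = 0.9315
A_sys = 0.9315

0.9315


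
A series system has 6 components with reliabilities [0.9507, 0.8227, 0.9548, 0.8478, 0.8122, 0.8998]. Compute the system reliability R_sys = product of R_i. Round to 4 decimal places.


Components: [0.9507, 0.8227, 0.9548, 0.8478, 0.8122, 0.8998]
After component 1 (R=0.9507): product = 0.9507
After component 2 (R=0.8227): product = 0.7821
After component 3 (R=0.9548): product = 0.7468
After component 4 (R=0.8478): product = 0.6331
After component 5 (R=0.8122): product = 0.5142
After component 6 (R=0.8998): product = 0.4627
R_sys = 0.4627

0.4627


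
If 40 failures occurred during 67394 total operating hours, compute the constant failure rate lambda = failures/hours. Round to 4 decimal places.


failures = 40
total_hours = 67394
lambda = 40 / 67394
lambda = 0.0006

0.0006


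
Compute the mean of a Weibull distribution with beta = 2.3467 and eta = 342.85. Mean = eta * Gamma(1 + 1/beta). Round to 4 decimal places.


beta = 2.3467, eta = 342.85
1/beta = 0.4261
1 + 1/beta = 1.4261
Gamma(1.4261) = 0.8861
Mean = 342.85 * 0.8861
Mean = 303.8163

303.8163


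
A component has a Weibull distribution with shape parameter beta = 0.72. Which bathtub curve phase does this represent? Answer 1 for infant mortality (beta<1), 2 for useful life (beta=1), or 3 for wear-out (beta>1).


beta = 0.72
Compare beta to 1:
beta < 1 => infant mortality (phase 1)
beta = 1 => useful life (phase 2)
beta > 1 => wear-out (phase 3)
Since beta = 0.72, this is infant mortality (decreasing failure rate)
Phase = 1

1


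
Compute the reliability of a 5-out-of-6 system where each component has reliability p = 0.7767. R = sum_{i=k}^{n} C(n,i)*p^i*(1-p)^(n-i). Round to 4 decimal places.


k = 5, n = 6, p = 0.7767
i=5: C(6,5)=6 * 0.7767^5 * 0.2233^1 = 0.3787
i=6: C(6,6)=1 * 0.7767^6 * 0.2233^0 = 0.2195
R = sum of terms = 0.5983

0.5983


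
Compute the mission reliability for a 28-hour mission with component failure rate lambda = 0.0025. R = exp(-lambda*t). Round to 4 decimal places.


lambda = 0.0025
mission_time = 28
lambda * t = 0.0025 * 28 = 0.07
R = exp(-0.07)
R = 0.9324

0.9324


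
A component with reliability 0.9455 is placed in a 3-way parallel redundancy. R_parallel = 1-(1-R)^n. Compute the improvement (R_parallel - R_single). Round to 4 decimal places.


R_single = 0.9455, n = 3
1 - R_single = 0.0545
(1 - R_single)^n = 0.0545^3 = 0.0002
R_parallel = 1 - 0.0002 = 0.9998
Improvement = 0.9998 - 0.9455
Improvement = 0.0543

0.0543


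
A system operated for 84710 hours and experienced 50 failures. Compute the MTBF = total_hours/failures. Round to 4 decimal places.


total_hours = 84710
failures = 50
MTBF = 84710 / 50
MTBF = 1694.2

1694.2


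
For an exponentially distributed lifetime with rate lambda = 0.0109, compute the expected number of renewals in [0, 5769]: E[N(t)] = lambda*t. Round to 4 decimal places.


lambda = 0.0109
t = 5769
E[N(t)] = lambda * t
E[N(t)] = 0.0109 * 5769
E[N(t)] = 62.8821

62.8821


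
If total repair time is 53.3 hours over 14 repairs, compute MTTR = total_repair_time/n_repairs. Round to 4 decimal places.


total_repair_time = 53.3
n_repairs = 14
MTTR = 53.3 / 14
MTTR = 3.8071

3.8071


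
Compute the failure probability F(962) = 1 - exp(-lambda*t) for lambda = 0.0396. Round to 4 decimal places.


lambda = 0.0396, t = 962
lambda * t = 38.0952
exp(-38.0952) = 0.0
F(t) = 1 - 0.0
F(t) = 1.0

1.0


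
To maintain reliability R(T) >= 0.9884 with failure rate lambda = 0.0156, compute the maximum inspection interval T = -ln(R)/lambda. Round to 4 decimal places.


R_target = 0.9884
lambda = 0.0156
-ln(0.9884) = 0.0117
T = 0.0117 / 0.0156
T = 0.7479

0.7479


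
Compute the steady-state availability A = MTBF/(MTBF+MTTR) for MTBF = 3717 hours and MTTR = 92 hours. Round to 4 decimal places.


MTBF = 3717
MTTR = 92
MTBF + MTTR = 3809
A = 3717 / 3809
A = 0.9758

0.9758


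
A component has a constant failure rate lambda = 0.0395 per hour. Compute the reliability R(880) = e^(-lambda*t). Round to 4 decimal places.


lambda = 0.0395
t = 880
lambda * t = 34.76
R(t) = e^(-34.76)
R(t) = 0.0

0.0


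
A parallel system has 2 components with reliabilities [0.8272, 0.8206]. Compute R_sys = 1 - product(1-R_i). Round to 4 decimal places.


Components: [0.8272, 0.8206]
(1 - 0.8272) = 0.1728, running product = 0.1728
(1 - 0.8206) = 0.1794, running product = 0.031
Product of (1-R_i) = 0.031
R_sys = 1 - 0.031 = 0.969

0.969


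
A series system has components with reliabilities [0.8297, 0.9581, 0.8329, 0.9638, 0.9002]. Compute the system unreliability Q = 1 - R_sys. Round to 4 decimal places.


Components: [0.8297, 0.9581, 0.8329, 0.9638, 0.9002]
After component 1: product = 0.8297
After component 2: product = 0.7949
After component 3: product = 0.6621
After component 4: product = 0.6381
After component 5: product = 0.5744
R_sys = 0.5744
Q = 1 - 0.5744 = 0.4256

0.4256


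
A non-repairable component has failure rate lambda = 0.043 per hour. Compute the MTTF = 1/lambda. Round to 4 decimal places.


lambda = 0.043
MTTF = 1 / 0.043
MTTF = 23.2558

23.2558


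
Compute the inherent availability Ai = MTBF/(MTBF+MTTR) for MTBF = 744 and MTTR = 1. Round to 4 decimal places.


MTBF = 744
MTTR = 1
MTBF + MTTR = 745
Ai = 744 / 745
Ai = 0.9987

0.9987


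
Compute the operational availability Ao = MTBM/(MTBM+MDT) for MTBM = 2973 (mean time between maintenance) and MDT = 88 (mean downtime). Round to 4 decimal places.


MTBM = 2973
MDT = 88
MTBM + MDT = 3061
Ao = 2973 / 3061
Ao = 0.9713

0.9713


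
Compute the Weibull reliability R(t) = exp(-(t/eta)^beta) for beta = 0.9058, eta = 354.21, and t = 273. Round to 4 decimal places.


beta = 0.9058, eta = 354.21, t = 273
t/eta = 273 / 354.21 = 0.7707
(t/eta)^beta = 0.7707^0.9058 = 0.7899
R(t) = exp(-0.7899)
R(t) = 0.4539

0.4539


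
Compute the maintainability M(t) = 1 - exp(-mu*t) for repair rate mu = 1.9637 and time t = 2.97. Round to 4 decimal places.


mu = 1.9637, t = 2.97
mu * t = 1.9637 * 2.97 = 5.8322
exp(-5.8322) = 0.0029
M(t) = 1 - 0.0029
M(t) = 0.9971

0.9971


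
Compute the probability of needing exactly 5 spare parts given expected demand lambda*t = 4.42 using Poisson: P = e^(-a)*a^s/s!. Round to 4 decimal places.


a = 4.42, s = 5
e^(-a) = e^(-4.42) = 0.012
a^s = 4.42^5 = 1686.9855
s! = 120
P = 0.012 * 1686.9855 / 120
P = 0.1692

0.1692


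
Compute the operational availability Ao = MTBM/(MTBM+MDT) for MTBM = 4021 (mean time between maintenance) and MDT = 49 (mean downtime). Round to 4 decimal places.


MTBM = 4021
MDT = 49
MTBM + MDT = 4070
Ao = 4021 / 4070
Ao = 0.988

0.988


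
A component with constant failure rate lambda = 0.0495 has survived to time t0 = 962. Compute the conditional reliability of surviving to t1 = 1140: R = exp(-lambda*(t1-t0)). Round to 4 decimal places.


lambda = 0.0495
t0 = 962, t1 = 1140
t1 - t0 = 178
lambda * (t1-t0) = 0.0495 * 178 = 8.811
R = exp(-8.811)
R = 0.0001

0.0001
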